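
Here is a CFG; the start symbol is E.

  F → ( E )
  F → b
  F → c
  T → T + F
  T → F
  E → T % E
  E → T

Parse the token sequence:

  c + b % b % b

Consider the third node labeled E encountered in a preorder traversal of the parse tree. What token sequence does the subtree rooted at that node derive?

b

[E [T [T [F c]] + [F b]] % [E [T [F b]] % [E [T [F b]]]]]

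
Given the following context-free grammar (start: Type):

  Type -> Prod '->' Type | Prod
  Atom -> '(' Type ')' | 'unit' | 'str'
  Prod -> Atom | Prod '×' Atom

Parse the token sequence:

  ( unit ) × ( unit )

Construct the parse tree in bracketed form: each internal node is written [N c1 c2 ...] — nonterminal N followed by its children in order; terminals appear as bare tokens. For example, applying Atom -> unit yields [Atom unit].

Type
Prod
Prod × Atom
Atom × Atom
( Type ) × Atom
( Prod ) × Atom
( Atom ) × Atom
( unit ) × Atom
( unit ) × ( Type )
( unit ) × ( Prod )
( unit ) × ( Atom )
( unit ) × ( unit )

[Type [Prod [Prod [Atom ( [Type [Prod [Atom unit]]] )]] × [Atom ( [Type [Prod [Atom unit]]] )]]]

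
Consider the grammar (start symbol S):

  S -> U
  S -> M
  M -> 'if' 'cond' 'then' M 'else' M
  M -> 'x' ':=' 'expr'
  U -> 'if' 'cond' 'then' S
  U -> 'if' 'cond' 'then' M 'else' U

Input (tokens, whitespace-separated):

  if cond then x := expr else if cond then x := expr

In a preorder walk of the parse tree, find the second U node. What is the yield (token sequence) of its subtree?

[S [U if cond then [M x := expr] else [U if cond then [S [M x := expr]]]]]

if cond then x := expr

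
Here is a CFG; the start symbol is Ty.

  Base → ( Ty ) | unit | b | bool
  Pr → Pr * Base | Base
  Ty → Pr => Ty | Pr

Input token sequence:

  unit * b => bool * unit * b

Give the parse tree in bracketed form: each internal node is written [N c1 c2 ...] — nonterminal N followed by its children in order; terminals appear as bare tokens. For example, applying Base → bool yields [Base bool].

Ty
Pr => Ty
Pr * Base => Ty
Base * Base => Ty
unit * Base => Ty
unit * b => Ty
unit * b => Pr
unit * b => Pr * Base
unit * b => Pr * Base * Base
unit * b => Base * Base * Base
unit * b => bool * Base * Base
unit * b => bool * unit * Base
unit * b => bool * unit * b

[Ty [Pr [Pr [Base unit]] * [Base b]] => [Ty [Pr [Pr [Pr [Base bool]] * [Base unit]] * [Base b]]]]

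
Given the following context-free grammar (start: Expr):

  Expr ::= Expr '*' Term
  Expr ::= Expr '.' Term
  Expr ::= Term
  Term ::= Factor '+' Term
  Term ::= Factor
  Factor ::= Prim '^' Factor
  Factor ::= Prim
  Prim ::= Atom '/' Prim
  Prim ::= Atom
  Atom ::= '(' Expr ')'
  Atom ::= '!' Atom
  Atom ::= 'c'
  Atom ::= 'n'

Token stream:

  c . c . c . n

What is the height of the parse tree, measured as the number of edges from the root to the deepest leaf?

[Expr [Expr [Expr [Expr [Term [Factor [Prim [Atom c]]]]] . [Term [Factor [Prim [Atom c]]]]] . [Term [Factor [Prim [Atom c]]]]] . [Term [Factor [Prim [Atom n]]]]]

8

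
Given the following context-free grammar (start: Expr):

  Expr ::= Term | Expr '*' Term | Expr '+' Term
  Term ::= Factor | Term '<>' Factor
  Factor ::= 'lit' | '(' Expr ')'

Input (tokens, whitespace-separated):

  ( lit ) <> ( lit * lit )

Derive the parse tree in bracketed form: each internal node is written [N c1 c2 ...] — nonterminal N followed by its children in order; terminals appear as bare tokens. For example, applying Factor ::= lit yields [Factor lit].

[Expr [Term [Term [Factor ( [Expr [Term [Factor lit]]] )]] <> [Factor ( [Expr [Expr [Term [Factor lit]]] * [Term [Factor lit]]] )]]]

Expr
Term
Term <> Factor
Factor <> Factor
( Expr ) <> Factor
( Term ) <> Factor
( Factor ) <> Factor
( lit ) <> Factor
( lit ) <> ( Expr )
( lit ) <> ( Expr * Term )
( lit ) <> ( Term * Term )
( lit ) <> ( Factor * Term )
( lit ) <> ( lit * Term )
( lit ) <> ( lit * Factor )
( lit ) <> ( lit * lit )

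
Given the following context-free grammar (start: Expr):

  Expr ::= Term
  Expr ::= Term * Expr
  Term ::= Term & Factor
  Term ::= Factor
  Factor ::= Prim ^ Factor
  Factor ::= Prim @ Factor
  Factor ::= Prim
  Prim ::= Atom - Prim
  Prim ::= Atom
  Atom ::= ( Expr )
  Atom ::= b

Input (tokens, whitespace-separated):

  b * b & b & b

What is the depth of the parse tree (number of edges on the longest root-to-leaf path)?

[Expr [Term [Factor [Prim [Atom b]]]] * [Expr [Term [Term [Term [Factor [Prim [Atom b]]]] & [Factor [Prim [Atom b]]]] & [Factor [Prim [Atom b]]]]]]

8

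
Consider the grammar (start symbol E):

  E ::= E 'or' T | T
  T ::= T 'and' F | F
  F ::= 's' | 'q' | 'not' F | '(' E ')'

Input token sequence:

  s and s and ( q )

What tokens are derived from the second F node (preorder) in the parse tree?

[E [T [T [T [F s]] and [F s]] and [F ( [E [T [F q]]] )]]]

s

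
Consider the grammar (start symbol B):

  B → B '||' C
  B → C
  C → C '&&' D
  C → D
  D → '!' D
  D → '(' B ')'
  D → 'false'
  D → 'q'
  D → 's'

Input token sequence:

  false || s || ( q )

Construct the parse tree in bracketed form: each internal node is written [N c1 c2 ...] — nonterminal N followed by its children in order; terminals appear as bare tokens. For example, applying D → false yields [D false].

[B [B [B [C [D false]]] || [C [D s]]] || [C [D ( [B [C [D q]]] )]]]

B
B || C
B || C || C
C || C || C
D || C || C
false || C || C
false || D || C
false || s || C
false || s || D
false || s || ( B )
false || s || ( C )
false || s || ( D )
false || s || ( q )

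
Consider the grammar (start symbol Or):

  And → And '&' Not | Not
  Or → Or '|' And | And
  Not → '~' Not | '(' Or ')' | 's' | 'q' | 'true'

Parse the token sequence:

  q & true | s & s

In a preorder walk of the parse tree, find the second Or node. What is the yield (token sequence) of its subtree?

[Or [Or [And [And [Not q]] & [Not true]]] | [And [And [Not s]] & [Not s]]]

q & true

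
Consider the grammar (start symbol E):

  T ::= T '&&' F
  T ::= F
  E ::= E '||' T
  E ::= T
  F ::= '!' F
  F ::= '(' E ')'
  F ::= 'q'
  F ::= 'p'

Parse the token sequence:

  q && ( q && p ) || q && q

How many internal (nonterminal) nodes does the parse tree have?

[E [E [T [T [F q]] && [F ( [E [T [T [F q]] && [F p]]] )]]] || [T [T [F q]] && [F q]]]

15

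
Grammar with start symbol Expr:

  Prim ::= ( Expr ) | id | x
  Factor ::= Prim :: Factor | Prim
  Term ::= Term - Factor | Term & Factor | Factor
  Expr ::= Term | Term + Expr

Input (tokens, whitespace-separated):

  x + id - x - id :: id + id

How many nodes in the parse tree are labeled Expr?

[Expr [Term [Factor [Prim x]]] + [Expr [Term [Term [Term [Factor [Prim id]]] - [Factor [Prim x]]] - [Factor [Prim id] :: [Factor [Prim id]]]] + [Expr [Term [Factor [Prim id]]]]]]

3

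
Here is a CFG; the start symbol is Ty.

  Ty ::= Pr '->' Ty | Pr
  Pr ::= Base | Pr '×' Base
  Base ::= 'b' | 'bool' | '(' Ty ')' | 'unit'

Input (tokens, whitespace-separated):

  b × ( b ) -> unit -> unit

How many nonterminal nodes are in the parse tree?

14

[Ty [Pr [Pr [Base b]] × [Base ( [Ty [Pr [Base b]]] )]] -> [Ty [Pr [Base unit]] -> [Ty [Pr [Base unit]]]]]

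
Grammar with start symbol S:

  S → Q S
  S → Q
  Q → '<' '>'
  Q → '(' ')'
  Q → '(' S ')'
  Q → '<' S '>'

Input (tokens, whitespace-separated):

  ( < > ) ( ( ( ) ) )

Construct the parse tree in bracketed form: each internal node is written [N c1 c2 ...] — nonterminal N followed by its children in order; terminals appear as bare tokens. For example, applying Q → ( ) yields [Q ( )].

S
Q S
( S ) S
( Q ) S
( < > ) S
( < > ) Q
( < > ) ( S )
( < > ) ( Q )
( < > ) ( ( S ) )
( < > ) ( ( Q ) )
( < > ) ( ( ( ) ) )

[S [Q ( [S [Q < >]] )] [S [Q ( [S [Q ( [S [Q ( )]] )]] )]]]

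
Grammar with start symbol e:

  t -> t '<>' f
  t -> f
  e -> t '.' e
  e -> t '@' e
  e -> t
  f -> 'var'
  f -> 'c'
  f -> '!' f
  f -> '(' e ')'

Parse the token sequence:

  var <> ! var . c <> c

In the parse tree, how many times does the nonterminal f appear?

5

[e [t [t [f var]] <> [f ! [f var]]] . [e [t [t [f c]] <> [f c]]]]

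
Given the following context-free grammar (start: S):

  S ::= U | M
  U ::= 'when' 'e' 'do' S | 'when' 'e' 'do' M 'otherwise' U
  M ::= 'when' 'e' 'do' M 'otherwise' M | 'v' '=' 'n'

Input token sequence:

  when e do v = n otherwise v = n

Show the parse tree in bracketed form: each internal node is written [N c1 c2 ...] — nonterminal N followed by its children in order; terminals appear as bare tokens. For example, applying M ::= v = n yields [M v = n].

[S [M when e do [M v = n] otherwise [M v = n]]]

S
M
when e do M otherwise M
when e do v = n otherwise M
when e do v = n otherwise v = n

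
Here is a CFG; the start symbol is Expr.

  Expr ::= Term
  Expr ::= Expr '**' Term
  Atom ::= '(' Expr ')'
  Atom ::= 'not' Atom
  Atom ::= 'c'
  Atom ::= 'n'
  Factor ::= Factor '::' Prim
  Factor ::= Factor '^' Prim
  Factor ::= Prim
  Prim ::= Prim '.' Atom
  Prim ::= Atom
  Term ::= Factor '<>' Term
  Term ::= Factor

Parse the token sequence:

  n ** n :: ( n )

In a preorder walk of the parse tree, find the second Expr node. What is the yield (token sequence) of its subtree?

[Expr [Expr [Term [Factor [Prim [Atom n]]]]] ** [Term [Factor [Factor [Prim [Atom n]]] :: [Prim [Atom ( [Expr [Term [Factor [Prim [Atom n]]]]] )]]]]]

n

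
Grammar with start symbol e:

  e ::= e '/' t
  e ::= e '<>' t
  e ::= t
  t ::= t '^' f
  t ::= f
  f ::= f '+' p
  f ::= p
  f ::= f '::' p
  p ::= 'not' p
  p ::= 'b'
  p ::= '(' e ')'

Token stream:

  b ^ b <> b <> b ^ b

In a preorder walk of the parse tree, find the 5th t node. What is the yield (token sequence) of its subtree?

b

[e [e [e [t [t [f [p b]]] ^ [f [p b]]]] <> [t [f [p b]]]] <> [t [t [f [p b]]] ^ [f [p b]]]]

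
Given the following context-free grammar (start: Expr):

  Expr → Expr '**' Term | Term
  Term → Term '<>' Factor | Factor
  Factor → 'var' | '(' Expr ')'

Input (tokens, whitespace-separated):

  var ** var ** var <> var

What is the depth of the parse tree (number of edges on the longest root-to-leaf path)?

5

[Expr [Expr [Expr [Term [Factor var]]] ** [Term [Factor var]]] ** [Term [Term [Factor var]] <> [Factor var]]]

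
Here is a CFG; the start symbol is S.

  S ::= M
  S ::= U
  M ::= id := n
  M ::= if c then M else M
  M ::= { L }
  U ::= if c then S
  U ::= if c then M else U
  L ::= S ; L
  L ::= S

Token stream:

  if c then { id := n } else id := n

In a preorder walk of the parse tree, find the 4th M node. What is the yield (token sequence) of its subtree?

[S [M if c then [M { [L [S [M id := n]]] }] else [M id := n]]]

id := n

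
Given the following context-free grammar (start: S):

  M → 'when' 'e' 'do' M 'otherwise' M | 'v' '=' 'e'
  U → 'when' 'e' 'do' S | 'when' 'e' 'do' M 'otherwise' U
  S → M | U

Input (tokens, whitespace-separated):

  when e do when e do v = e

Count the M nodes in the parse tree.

1

[S [U when e do [S [U when e do [S [M v = e]]]]]]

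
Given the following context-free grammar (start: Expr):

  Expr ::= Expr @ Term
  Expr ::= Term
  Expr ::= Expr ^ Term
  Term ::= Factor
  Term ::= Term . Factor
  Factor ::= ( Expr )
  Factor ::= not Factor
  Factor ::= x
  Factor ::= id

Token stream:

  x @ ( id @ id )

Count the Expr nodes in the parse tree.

4

[Expr [Expr [Term [Factor x]]] @ [Term [Factor ( [Expr [Expr [Term [Factor id]]] @ [Term [Factor id]]] )]]]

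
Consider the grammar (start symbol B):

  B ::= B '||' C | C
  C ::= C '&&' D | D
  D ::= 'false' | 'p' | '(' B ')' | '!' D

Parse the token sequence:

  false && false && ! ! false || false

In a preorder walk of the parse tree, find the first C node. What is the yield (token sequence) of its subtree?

[B [B [C [C [C [D false]] && [D false]] && [D ! [D ! [D false]]]]] || [C [D false]]]

false && false && ! ! false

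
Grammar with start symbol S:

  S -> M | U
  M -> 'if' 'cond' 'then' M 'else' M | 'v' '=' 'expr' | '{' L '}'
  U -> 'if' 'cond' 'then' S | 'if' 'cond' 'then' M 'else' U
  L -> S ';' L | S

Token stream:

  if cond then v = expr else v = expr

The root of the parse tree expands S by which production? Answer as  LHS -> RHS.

S -> M

[S [M if cond then [M v = expr] else [M v = expr]]]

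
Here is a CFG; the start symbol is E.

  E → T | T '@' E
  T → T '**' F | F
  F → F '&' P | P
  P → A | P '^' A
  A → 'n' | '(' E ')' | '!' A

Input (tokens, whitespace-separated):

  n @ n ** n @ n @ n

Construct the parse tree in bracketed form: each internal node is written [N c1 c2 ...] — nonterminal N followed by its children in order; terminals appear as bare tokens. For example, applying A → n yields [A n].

[E [T [F [P [A n]]]] @ [E [T [T [F [P [A n]]]] ** [F [P [A n]]]] @ [E [T [F [P [A n]]]] @ [E [T [F [P [A n]]]]]]]]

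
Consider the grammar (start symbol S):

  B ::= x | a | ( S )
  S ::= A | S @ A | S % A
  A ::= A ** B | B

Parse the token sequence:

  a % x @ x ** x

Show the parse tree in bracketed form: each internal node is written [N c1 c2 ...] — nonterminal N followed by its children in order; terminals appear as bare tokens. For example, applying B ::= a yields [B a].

S
S @ A
S % A @ A
A % A @ A
B % A @ A
a % A @ A
a % B @ A
a % x @ A
a % x @ A ** B
a % x @ B ** B
a % x @ x ** B
a % x @ x ** x

[S [S [S [A [B a]]] % [A [B x]]] @ [A [A [B x]] ** [B x]]]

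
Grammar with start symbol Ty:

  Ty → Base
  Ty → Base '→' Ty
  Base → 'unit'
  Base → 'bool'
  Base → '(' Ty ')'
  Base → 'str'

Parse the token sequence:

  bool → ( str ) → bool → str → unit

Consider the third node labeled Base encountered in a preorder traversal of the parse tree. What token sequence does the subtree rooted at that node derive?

str

[Ty [Base bool] → [Ty [Base ( [Ty [Base str]] )] → [Ty [Base bool] → [Ty [Base str] → [Ty [Base unit]]]]]]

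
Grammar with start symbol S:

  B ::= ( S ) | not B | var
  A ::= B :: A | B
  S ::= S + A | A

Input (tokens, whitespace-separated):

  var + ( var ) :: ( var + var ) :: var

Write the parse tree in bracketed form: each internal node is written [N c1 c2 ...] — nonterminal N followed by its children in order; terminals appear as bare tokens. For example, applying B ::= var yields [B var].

[S [S [A [B var]]] + [A [B ( [S [A [B var]]] )] :: [A [B ( [S [S [A [B var]]] + [A [B var]]] )] :: [A [B var]]]]]

S
S + A
A + A
B + A
var + A
var + B :: A
var + ( S ) :: A
var + ( A ) :: A
var + ( B ) :: A
var + ( var ) :: A
var + ( var ) :: B :: A
var + ( var ) :: ( S ) :: A
var + ( var ) :: ( S + A ) :: A
var + ( var ) :: ( A + A ) :: A
var + ( var ) :: ( B + A ) :: A
var + ( var ) :: ( var + A ) :: A
var + ( var ) :: ( var + B ) :: A
var + ( var ) :: ( var + var ) :: A
var + ( var ) :: ( var + var ) :: B
var + ( var ) :: ( var + var ) :: var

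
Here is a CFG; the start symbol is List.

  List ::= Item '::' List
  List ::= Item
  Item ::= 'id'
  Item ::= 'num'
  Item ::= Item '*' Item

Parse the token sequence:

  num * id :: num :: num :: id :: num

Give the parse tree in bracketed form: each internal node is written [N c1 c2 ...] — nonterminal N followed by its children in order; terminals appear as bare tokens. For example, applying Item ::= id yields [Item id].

List
Item :: List
Item * Item :: List
num * Item :: List
num * id :: List
num * id :: Item :: List
num * id :: num :: List
num * id :: num :: Item :: List
num * id :: num :: num :: List
num * id :: num :: num :: Item :: List
num * id :: num :: num :: id :: List
num * id :: num :: num :: id :: Item
num * id :: num :: num :: id :: num

[List [Item [Item num] * [Item id]] :: [List [Item num] :: [List [Item num] :: [List [Item id] :: [List [Item num]]]]]]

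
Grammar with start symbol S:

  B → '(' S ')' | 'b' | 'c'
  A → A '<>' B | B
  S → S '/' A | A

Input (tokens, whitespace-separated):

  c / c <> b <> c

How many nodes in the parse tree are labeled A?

[S [S [A [B c]]] / [A [A [A [B c]] <> [B b]] <> [B c]]]

4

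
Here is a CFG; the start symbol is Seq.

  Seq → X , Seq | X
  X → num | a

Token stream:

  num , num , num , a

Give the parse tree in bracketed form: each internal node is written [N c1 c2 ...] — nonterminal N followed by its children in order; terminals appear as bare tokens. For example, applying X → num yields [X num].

[Seq [X num] , [Seq [X num] , [Seq [X num] , [Seq [X a]]]]]

Seq
X , Seq
num , Seq
num , X , Seq
num , num , Seq
num , num , X , Seq
num , num , num , Seq
num , num , num , X
num , num , num , a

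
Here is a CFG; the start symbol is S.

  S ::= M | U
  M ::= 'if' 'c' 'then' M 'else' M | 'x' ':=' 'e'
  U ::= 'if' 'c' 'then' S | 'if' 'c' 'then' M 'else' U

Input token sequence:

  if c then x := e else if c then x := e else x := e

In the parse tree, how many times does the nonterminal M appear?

[S [M if c then [M x := e] else [M if c then [M x := e] else [M x := e]]]]

5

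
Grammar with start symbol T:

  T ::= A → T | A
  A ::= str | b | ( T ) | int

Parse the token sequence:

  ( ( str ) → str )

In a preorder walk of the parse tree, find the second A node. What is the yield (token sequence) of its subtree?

[T [A ( [T [A ( [T [A str]] )] → [T [A str]]] )]]

( str )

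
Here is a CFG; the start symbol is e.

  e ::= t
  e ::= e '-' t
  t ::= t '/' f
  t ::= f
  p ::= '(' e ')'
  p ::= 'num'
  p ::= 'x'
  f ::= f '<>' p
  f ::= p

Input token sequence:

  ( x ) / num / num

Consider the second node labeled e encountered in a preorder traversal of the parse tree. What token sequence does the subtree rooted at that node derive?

x

[e [t [t [t [f [p ( [e [t [f [p x]]]] )]]] / [f [p num]]] / [f [p num]]]]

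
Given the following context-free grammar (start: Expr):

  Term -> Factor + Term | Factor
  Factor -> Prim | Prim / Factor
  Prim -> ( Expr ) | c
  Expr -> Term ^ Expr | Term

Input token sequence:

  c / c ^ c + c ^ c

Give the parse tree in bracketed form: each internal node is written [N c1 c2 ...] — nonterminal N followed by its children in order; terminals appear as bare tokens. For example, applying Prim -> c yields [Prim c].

[Expr [Term [Factor [Prim c] / [Factor [Prim c]]]] ^ [Expr [Term [Factor [Prim c]] + [Term [Factor [Prim c]]]] ^ [Expr [Term [Factor [Prim c]]]]]]

Expr
Term ^ Expr
Factor ^ Expr
Prim / Factor ^ Expr
c / Factor ^ Expr
c / Prim ^ Expr
c / c ^ Expr
c / c ^ Term ^ Expr
c / c ^ Factor + Term ^ Expr
c / c ^ Prim + Term ^ Expr
c / c ^ c + Term ^ Expr
c / c ^ c + Factor ^ Expr
c / c ^ c + Prim ^ Expr
c / c ^ c + c ^ Expr
c / c ^ c + c ^ Term
c / c ^ c + c ^ Factor
c / c ^ c + c ^ Prim
c / c ^ c + c ^ c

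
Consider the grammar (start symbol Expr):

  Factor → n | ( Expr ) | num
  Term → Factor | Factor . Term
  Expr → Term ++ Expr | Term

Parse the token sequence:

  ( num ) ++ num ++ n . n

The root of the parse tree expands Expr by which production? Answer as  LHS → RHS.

[Expr [Term [Factor ( [Expr [Term [Factor num]]] )]] ++ [Expr [Term [Factor num]] ++ [Expr [Term [Factor n] . [Term [Factor n]]]]]]

Expr → Term ++ Expr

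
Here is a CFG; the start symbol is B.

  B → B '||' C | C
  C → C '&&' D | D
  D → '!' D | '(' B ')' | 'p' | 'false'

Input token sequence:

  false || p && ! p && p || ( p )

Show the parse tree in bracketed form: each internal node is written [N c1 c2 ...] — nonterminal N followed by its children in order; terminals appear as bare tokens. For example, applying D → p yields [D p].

[B [B [B [C [D false]]] || [C [C [C [D p]] && [D ! [D p]]] && [D p]]] || [C [D ( [B [C [D p]]] )]]]

B
B || C
B || C || C
C || C || C
D || C || C
false || C || C
false || C && D || C
false || C && D && D || C
false || D && D && D || C
false || p && D && D || C
false || p && ! D && D || C
false || p && ! p && D || C
false || p && ! p && p || C
false || p && ! p && p || D
false || p && ! p && p || ( B )
false || p && ! p && p || ( C )
false || p && ! p && p || ( D )
false || p && ! p && p || ( p )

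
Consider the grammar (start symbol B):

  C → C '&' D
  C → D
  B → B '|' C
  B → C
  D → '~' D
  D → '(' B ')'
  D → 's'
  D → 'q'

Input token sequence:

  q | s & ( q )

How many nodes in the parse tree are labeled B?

3

[B [B [C [D q]]] | [C [C [D s]] & [D ( [B [C [D q]]] )]]]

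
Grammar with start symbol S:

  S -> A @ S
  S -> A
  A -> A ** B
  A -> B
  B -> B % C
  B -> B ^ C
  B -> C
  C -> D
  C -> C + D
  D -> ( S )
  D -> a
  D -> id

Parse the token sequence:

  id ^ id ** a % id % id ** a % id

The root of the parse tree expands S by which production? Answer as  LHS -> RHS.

S -> A

[S [A [A [A [B [B [C [D id]]] ^ [C [D id]]]] ** [B [B [B [C [D a]]] % [C [D id]]] % [C [D id]]]] ** [B [B [C [D a]]] % [C [D id]]]]]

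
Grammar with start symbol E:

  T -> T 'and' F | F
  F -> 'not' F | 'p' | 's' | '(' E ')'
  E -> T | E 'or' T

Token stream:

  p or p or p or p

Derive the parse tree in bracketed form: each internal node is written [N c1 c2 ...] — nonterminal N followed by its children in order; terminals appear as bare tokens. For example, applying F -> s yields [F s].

E
E or T
E or T or T
E or T or T or T
T or T or T or T
F or T or T or T
p or T or T or T
p or F or T or T
p or p or T or T
p or p or F or T
p or p or p or T
p or p or p or F
p or p or p or p

[E [E [E [E [T [F p]]] or [T [F p]]] or [T [F p]]] or [T [F p]]]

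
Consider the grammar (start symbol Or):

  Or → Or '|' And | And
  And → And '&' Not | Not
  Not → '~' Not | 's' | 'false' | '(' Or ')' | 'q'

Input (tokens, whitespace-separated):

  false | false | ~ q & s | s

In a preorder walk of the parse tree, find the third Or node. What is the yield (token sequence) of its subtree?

[Or [Or [Or [Or [And [Not false]]] | [And [Not false]]] | [And [And [Not ~ [Not q]]] & [Not s]]] | [And [Not s]]]

false | false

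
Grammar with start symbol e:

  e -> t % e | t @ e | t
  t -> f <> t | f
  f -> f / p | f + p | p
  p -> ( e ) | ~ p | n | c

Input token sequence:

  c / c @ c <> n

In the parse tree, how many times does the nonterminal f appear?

[e [t [f [f [p c]] / [p c]]] @ [e [t [f [p c]] <> [t [f [p n]]]]]]

4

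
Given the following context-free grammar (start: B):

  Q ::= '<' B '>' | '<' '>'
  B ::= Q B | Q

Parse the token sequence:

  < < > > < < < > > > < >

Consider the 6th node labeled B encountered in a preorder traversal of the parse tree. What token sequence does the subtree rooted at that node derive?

[B [Q < [B [Q < >]] >] [B [Q < [B [Q < [B [Q < >]] >]] >] [B [Q < >]]]]

< >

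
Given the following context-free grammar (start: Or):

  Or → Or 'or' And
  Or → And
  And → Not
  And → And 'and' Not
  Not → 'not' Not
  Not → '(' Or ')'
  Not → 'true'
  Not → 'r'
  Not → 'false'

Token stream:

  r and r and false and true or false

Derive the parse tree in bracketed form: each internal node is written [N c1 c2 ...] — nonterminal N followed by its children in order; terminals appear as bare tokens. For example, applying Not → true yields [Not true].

Or
Or or And
And or And
And and Not or And
And and Not and Not or And
And and Not and Not and Not or And
Not and Not and Not and Not or And
r and Not and Not and Not or And
r and r and Not and Not or And
r and r and false and Not or And
r and r and false and true or And
r and r and false and true or Not
r and r and false and true or false

[Or [Or [And [And [And [And [Not r]] and [Not r]] and [Not false]] and [Not true]]] or [And [Not false]]]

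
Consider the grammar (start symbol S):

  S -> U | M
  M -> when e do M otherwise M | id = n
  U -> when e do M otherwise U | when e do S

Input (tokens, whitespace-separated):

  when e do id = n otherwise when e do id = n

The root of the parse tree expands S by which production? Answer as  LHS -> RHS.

[S [U when e do [M id = n] otherwise [U when e do [S [M id = n]]]]]

S -> U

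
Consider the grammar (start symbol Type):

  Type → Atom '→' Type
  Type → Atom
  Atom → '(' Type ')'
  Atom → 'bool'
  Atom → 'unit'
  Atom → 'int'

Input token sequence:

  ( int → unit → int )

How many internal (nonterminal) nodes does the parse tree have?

[Type [Atom ( [Type [Atom int] → [Type [Atom unit] → [Type [Atom int]]]] )]]

8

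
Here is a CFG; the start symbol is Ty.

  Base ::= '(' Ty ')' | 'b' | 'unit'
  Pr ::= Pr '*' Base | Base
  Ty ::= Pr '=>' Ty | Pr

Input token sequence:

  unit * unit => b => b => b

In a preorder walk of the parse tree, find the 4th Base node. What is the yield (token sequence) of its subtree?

[Ty [Pr [Pr [Base unit]] * [Base unit]] => [Ty [Pr [Base b]] => [Ty [Pr [Base b]] => [Ty [Pr [Base b]]]]]]

b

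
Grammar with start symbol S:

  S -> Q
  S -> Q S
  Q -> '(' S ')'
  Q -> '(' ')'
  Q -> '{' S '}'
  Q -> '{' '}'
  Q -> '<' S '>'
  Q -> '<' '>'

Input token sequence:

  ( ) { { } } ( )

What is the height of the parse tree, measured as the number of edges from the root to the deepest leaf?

[S [Q ( )] [S [Q { [S [Q { }]] }] [S [Q ( )]]]]

5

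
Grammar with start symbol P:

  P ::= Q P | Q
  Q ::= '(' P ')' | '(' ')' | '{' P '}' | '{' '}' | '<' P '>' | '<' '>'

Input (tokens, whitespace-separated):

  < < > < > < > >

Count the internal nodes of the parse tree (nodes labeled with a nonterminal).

[P [Q < [P [Q < >] [P [Q < >] [P [Q < >]]]] >]]

8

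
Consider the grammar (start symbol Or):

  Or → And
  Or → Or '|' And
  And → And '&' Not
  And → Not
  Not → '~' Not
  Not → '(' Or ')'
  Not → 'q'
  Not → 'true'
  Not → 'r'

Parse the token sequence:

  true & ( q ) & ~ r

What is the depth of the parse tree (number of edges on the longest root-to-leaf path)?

7

[Or [And [And [And [Not true]] & [Not ( [Or [And [Not q]]] )]] & [Not ~ [Not r]]]]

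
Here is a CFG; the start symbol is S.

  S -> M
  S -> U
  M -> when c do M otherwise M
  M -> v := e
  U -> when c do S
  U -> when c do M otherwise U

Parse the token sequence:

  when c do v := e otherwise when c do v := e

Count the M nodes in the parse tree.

2

[S [U when c do [M v := e] otherwise [U when c do [S [M v := e]]]]]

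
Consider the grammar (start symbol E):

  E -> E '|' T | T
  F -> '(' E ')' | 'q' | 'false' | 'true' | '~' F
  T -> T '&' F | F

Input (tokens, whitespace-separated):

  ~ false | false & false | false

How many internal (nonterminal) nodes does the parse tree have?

12

[E [E [E [T [F ~ [F false]]]] | [T [T [F false]] & [F false]]] | [T [F false]]]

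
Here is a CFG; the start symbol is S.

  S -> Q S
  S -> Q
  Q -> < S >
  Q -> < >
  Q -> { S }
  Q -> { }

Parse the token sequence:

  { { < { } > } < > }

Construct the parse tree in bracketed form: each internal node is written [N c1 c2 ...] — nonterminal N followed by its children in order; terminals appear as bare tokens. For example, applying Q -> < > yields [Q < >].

[S [Q { [S [Q { [S [Q < [S [Q { }]] >]] }] [S [Q < >]]] }]]

S
Q
{ S }
{ Q S }
{ { S } S }
{ { Q } S }
{ { < S > } S }
{ { < Q > } S }
{ { < { } > } S }
{ { < { } > } Q }
{ { < { } > } < > }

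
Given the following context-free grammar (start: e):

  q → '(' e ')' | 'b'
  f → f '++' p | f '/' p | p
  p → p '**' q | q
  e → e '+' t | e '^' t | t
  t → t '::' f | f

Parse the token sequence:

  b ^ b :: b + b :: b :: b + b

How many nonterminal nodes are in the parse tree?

32

[e [e [e [e [t [f [p [q b]]]]] ^ [t [t [f [p [q b]]]] :: [f [p [q b]]]]] + [t [t [t [f [p [q b]]]] :: [f [p [q b]]]] :: [f [p [q b]]]]] + [t [f [p [q b]]]]]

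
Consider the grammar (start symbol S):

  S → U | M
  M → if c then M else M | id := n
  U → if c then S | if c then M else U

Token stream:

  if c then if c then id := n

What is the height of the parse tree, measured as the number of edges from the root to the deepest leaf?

[S [U if c then [S [U if c then [S [M id := n]]]]]]

6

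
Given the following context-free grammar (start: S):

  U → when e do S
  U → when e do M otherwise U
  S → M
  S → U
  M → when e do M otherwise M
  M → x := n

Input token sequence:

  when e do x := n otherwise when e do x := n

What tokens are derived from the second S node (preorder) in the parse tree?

x := n

[S [U when e do [M x := n] otherwise [U when e do [S [M x := n]]]]]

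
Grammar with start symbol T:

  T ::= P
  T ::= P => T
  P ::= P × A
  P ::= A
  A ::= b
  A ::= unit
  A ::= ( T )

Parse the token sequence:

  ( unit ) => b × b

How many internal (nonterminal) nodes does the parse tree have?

11

[T [P [A ( [T [P [A unit]]] )]] => [T [P [P [A b]] × [A b]]]]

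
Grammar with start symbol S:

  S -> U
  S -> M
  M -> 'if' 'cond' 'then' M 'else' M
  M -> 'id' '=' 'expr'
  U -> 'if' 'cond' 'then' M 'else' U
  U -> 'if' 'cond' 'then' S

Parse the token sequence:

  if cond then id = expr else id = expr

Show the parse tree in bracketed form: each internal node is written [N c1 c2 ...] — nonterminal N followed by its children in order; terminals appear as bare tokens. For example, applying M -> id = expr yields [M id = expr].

S
M
if cond then M else M
if cond then id = expr else M
if cond then id = expr else id = expr

[S [M if cond then [M id = expr] else [M id = expr]]]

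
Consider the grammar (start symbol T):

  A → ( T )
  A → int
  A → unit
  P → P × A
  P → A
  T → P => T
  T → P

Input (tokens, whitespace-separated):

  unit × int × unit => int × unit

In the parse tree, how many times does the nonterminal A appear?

[T [P [P [P [A unit]] × [A int]] × [A unit]] => [T [P [P [A int]] × [A unit]]]]

5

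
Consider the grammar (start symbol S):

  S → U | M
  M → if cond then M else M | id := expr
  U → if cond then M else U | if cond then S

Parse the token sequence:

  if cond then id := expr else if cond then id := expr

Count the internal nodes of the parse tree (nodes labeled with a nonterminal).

6

[S [U if cond then [M id := expr] else [U if cond then [S [M id := expr]]]]]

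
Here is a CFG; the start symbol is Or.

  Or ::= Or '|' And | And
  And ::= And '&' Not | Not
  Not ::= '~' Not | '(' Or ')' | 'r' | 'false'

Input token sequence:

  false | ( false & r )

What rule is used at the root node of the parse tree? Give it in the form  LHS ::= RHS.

Or ::= Or '|' And

[Or [Or [And [Not false]]] | [And [Not ( [Or [And [And [Not false]] & [Not r]]] )]]]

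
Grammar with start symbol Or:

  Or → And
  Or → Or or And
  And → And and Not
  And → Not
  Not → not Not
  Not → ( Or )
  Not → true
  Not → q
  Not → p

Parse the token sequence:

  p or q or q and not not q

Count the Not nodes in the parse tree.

[Or [Or [Or [And [Not p]]] or [And [Not q]]] or [And [And [Not q]] and [Not not [Not not [Not q]]]]]

6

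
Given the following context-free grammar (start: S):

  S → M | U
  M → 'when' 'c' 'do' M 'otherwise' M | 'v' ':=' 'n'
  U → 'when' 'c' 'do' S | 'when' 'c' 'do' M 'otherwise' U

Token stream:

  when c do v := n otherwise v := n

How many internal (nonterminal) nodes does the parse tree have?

[S [M when c do [M v := n] otherwise [M v := n]]]

4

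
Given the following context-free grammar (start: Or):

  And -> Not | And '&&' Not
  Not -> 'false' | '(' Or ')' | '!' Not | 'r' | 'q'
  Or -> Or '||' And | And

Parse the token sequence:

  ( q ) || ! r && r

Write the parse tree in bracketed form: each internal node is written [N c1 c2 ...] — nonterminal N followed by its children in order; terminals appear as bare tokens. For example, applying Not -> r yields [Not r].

Or
Or || And
And || And
Not || And
( Or ) || And
( And ) || And
( Not ) || And
( q ) || And
( q ) || And && Not
( q ) || Not && Not
( q ) || ! Not && Not
( q ) || ! r && Not
( q ) || ! r && r

[Or [Or [And [Not ( [Or [And [Not q]]] )]]] || [And [And [Not ! [Not r]]] && [Not r]]]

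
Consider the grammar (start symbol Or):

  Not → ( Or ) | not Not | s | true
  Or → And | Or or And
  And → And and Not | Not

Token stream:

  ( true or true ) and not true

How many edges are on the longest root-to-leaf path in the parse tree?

[Or [And [And [Not ( [Or [Or [And [Not true]]] or [And [Not true]]] )]] and [Not not [Not true]]]]

8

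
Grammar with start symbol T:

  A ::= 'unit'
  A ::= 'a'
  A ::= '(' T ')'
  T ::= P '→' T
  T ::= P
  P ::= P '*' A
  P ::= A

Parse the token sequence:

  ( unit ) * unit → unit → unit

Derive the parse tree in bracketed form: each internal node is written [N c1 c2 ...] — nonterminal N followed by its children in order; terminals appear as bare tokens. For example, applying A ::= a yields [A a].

T
P → T
P * A → T
A * A → T
( T ) * A → T
( P ) * A → T
( A ) * A → T
( unit ) * A → T
( unit ) * unit → T
( unit ) * unit → P → T
( unit ) * unit → A → T
( unit ) * unit → unit → T
( unit ) * unit → unit → P
( unit ) * unit → unit → A
( unit ) * unit → unit → unit

[T [P [P [A ( [T [P [A unit]]] )]] * [A unit]] → [T [P [A unit]] → [T [P [A unit]]]]]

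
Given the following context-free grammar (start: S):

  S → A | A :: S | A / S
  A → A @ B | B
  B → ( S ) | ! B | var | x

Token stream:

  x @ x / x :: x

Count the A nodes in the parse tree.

4

[S [A [A [B x]] @ [B x]] / [S [A [B x]] :: [S [A [B x]]]]]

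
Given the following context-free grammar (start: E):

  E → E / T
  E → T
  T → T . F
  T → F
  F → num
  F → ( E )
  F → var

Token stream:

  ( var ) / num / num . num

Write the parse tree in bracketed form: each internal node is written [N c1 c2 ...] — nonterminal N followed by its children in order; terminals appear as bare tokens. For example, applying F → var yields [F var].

E
E / T
E / T / T
T / T / T
F / T / T
( E ) / T / T
( T ) / T / T
( F ) / T / T
( var ) / T / T
( var ) / F / T
( var ) / num / T
( var ) / num / T . F
( var ) / num / F . F
( var ) / num / num . F
( var ) / num / num . num

[E [E [E [T [F ( [E [T [F var]]] )]]] / [T [F num]]] / [T [T [F num]] . [F num]]]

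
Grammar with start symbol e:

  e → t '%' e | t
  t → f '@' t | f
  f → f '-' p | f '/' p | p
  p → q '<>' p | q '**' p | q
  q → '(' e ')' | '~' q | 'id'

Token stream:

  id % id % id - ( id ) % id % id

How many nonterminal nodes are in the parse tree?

[e [t [f [p [q id]]]] % [e [t [f [p [q id]]]] % [e [t [f [f [p [q id]]] - [p [q ( [e [t [f [p [q id]]]]] )]]]] % [e [t [f [p [q id]]]] % [e [t [f [p [q id]]]]]]]]]

33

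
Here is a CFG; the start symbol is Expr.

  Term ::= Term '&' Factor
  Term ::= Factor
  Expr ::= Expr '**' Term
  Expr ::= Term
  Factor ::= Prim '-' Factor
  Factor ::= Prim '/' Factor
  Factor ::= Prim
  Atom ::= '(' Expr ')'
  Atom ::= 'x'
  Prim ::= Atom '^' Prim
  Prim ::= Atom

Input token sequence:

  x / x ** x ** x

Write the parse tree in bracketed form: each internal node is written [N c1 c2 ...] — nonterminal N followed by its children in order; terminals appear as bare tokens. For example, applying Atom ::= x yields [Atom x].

Expr
Expr ** Term
Expr ** Term ** Term
Term ** Term ** Term
Factor ** Term ** Term
Prim / Factor ** Term ** Term
Atom / Factor ** Term ** Term
x / Factor ** Term ** Term
x / Prim ** Term ** Term
x / Atom ** Term ** Term
x / x ** Term ** Term
x / x ** Factor ** Term
x / x ** Prim ** Term
x / x ** Atom ** Term
x / x ** x ** Term
x / x ** x ** Factor
x / x ** x ** Prim
x / x ** x ** Atom
x / x ** x ** x

[Expr [Expr [Expr [Term [Factor [Prim [Atom x]] / [Factor [Prim [Atom x]]]]]] ** [Term [Factor [Prim [Atom x]]]]] ** [Term [Factor [Prim [Atom x]]]]]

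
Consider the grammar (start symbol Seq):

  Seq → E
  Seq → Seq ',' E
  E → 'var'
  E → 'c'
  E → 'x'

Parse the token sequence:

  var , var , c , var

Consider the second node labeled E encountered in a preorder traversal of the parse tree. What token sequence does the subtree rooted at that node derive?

var

[Seq [Seq [Seq [Seq [E var]] , [E var]] , [E c]] , [E var]]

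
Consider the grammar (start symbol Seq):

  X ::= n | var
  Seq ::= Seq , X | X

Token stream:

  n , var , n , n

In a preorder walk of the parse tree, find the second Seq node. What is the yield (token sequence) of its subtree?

[Seq [Seq [Seq [Seq [X n]] , [X var]] , [X n]] , [X n]]

n , var , n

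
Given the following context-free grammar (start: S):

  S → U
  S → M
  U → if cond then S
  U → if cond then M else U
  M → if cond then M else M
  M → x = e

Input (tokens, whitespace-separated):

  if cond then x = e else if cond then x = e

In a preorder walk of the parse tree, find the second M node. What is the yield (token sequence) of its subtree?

x = e

[S [U if cond then [M x = e] else [U if cond then [S [M x = e]]]]]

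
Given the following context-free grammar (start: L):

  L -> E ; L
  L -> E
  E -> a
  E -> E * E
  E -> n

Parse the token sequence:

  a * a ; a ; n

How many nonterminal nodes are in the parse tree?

8

[L [E [E a] * [E a]] ; [L [E a] ; [L [E n]]]]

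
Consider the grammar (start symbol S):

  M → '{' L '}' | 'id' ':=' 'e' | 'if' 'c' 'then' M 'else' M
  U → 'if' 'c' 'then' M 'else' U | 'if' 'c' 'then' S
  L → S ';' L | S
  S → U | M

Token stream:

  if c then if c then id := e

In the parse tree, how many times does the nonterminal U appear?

[S [U if c then [S [U if c then [S [M id := e]]]]]]

2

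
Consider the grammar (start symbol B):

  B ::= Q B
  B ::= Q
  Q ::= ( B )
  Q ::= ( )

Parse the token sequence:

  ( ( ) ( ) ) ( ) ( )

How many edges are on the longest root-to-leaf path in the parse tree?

[B [Q ( [B [Q ( )] [B [Q ( )]]] )] [B [Q ( )] [B [Q ( )]]]]

5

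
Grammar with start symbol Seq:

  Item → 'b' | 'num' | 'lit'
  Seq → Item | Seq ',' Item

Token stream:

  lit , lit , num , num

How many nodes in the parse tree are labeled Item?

[Seq [Seq [Seq [Seq [Item lit]] , [Item lit]] , [Item num]] , [Item num]]

4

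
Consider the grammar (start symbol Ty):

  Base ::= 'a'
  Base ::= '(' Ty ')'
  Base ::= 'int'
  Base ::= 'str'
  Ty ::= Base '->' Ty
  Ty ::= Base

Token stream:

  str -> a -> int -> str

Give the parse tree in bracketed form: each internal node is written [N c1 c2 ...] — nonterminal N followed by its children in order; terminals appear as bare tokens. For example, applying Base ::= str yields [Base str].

[Ty [Base str] -> [Ty [Base a] -> [Ty [Base int] -> [Ty [Base str]]]]]

Ty
Base -> Ty
str -> Ty
str -> Base -> Ty
str -> a -> Ty
str -> a -> Base -> Ty
str -> a -> int -> Ty
str -> a -> int -> Base
str -> a -> int -> str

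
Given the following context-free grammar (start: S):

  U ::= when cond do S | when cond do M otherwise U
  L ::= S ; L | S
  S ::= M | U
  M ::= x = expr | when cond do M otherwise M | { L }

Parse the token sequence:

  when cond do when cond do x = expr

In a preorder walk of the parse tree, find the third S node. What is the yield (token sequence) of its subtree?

x = expr

[S [U when cond do [S [U when cond do [S [M x = expr]]]]]]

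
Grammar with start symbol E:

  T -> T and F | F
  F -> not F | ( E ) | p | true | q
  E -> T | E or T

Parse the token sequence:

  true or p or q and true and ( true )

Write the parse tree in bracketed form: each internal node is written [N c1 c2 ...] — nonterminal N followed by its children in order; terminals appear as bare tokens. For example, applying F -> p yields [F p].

E
E or T
E or T or T
T or T or T
F or T or T
true or T or T
true or F or T
true or p or T
true or p or T and F
true or p or T and F and F
true or p or F and F and F
true or p or q and F and F
true or p or q and true and F
true or p or q and true and ( E )
true or p or q and true and ( T )
true or p or q and true and ( F )
true or p or q and true and ( true )

[E [E [E [T [F true]]] or [T [F p]]] or [T [T [T [F q]] and [F true]] and [F ( [E [T [F true]]] )]]]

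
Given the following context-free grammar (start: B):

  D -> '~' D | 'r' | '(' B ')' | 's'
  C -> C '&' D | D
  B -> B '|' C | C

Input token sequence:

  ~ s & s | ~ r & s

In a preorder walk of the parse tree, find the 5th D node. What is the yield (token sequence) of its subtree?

[B [B [C [C [D ~ [D s]]] & [D s]]] | [C [C [D ~ [D r]]] & [D s]]]

r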